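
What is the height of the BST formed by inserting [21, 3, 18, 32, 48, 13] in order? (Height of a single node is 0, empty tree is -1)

Insertion order: [21, 3, 18, 32, 48, 13]
Tree (level-order array): [21, 3, 32, None, 18, None, 48, 13]
Compute height bottom-up (empty subtree = -1):
  height(13) = 1 + max(-1, -1) = 0
  height(18) = 1 + max(0, -1) = 1
  height(3) = 1 + max(-1, 1) = 2
  height(48) = 1 + max(-1, -1) = 0
  height(32) = 1 + max(-1, 0) = 1
  height(21) = 1 + max(2, 1) = 3
Height = 3


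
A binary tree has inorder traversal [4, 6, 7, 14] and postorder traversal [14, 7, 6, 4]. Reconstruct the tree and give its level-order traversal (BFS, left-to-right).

Inorder:   [4, 6, 7, 14]
Postorder: [14, 7, 6, 4]
Algorithm: postorder visits root last, so walk postorder right-to-left;
each value is the root of the current inorder slice — split it at that
value, recurse on the right subtree first, then the left.
Recursive splits:
  root=4; inorder splits into left=[], right=[6, 7, 14]
  root=6; inorder splits into left=[], right=[7, 14]
  root=7; inorder splits into left=[], right=[14]
  root=14; inorder splits into left=[], right=[]
Reconstructed level-order: [4, 6, 7, 14]


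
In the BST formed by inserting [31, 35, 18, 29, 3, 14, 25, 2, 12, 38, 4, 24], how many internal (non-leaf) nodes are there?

Tree built from: [31, 35, 18, 29, 3, 14, 25, 2, 12, 38, 4, 24]
Tree (level-order array): [31, 18, 35, 3, 29, None, 38, 2, 14, 25, None, None, None, None, None, 12, None, 24, None, 4]
Rule: An internal node has at least one child.
Per-node child counts:
  node 31: 2 child(ren)
  node 18: 2 child(ren)
  node 3: 2 child(ren)
  node 2: 0 child(ren)
  node 14: 1 child(ren)
  node 12: 1 child(ren)
  node 4: 0 child(ren)
  node 29: 1 child(ren)
  node 25: 1 child(ren)
  node 24: 0 child(ren)
  node 35: 1 child(ren)
  node 38: 0 child(ren)
Matching nodes: [31, 18, 3, 14, 12, 29, 25, 35]
Count of internal (non-leaf) nodes: 8


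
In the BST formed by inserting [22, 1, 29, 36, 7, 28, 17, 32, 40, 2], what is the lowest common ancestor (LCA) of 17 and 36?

Tree insertion order: [22, 1, 29, 36, 7, 28, 17, 32, 40, 2]
Tree (level-order array): [22, 1, 29, None, 7, 28, 36, 2, 17, None, None, 32, 40]
In a BST, the LCA of p=17, q=36 is the first node v on the
root-to-leaf path with p <= v <= q (go left if both < v, right if both > v).
Walk from root:
  at 22: 17 <= 22 <= 36, this is the LCA
LCA = 22


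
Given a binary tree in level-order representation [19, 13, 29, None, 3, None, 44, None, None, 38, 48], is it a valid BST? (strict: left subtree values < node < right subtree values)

Level-order array: [19, 13, 29, None, 3, None, 44, None, None, 38, 48]
Validate using subtree bounds (lo, hi): at each node, require lo < value < hi,
then recurse left with hi=value and right with lo=value.
Preorder trace (stopping at first violation):
  at node 19 with bounds (-inf, +inf): OK
  at node 13 with bounds (-inf, 19): OK
  at node 3 with bounds (13, 19): VIOLATION
Node 3 violates its bound: not (13 < 3 < 19).
Result: Not a valid BST


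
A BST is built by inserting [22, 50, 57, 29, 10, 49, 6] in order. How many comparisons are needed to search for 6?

Search path for 6: 22 -> 10 -> 6
Found: True
Comparisons: 3


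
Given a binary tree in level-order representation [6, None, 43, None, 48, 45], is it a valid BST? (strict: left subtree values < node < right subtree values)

Level-order array: [6, None, 43, None, 48, 45]
Validate using subtree bounds (lo, hi): at each node, require lo < value < hi,
then recurse left with hi=value and right with lo=value.
Preorder trace (stopping at first violation):
  at node 6 with bounds (-inf, +inf): OK
  at node 43 with bounds (6, +inf): OK
  at node 48 with bounds (43, +inf): OK
  at node 45 with bounds (43, 48): OK
No violation found at any node.
Result: Valid BST


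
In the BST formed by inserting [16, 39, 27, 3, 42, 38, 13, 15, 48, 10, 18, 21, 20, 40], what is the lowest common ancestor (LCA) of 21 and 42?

Tree insertion order: [16, 39, 27, 3, 42, 38, 13, 15, 48, 10, 18, 21, 20, 40]
Tree (level-order array): [16, 3, 39, None, 13, 27, 42, 10, 15, 18, 38, 40, 48, None, None, None, None, None, 21, None, None, None, None, None, None, 20]
In a BST, the LCA of p=21, q=42 is the first node v on the
root-to-leaf path with p <= v <= q (go left if both < v, right if both > v).
Walk from root:
  at 16: both 21 and 42 > 16, go right
  at 39: 21 <= 39 <= 42, this is the LCA
LCA = 39


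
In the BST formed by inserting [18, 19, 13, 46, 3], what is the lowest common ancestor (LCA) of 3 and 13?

Tree insertion order: [18, 19, 13, 46, 3]
Tree (level-order array): [18, 13, 19, 3, None, None, 46]
In a BST, the LCA of p=3, q=13 is the first node v on the
root-to-leaf path with p <= v <= q (go left if both < v, right if both > v).
Walk from root:
  at 18: both 3 and 13 < 18, go left
  at 13: 3 <= 13 <= 13, this is the LCA
LCA = 13


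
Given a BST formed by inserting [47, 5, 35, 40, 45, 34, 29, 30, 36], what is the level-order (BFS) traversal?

Tree insertion order: [47, 5, 35, 40, 45, 34, 29, 30, 36]
Tree (level-order array): [47, 5, None, None, 35, 34, 40, 29, None, 36, 45, None, 30]
BFS from the root, enqueuing left then right child of each popped node:
  queue [47] -> pop 47, enqueue [5], visited so far: [47]
  queue [5] -> pop 5, enqueue [35], visited so far: [47, 5]
  queue [35] -> pop 35, enqueue [34, 40], visited so far: [47, 5, 35]
  queue [34, 40] -> pop 34, enqueue [29], visited so far: [47, 5, 35, 34]
  queue [40, 29] -> pop 40, enqueue [36, 45], visited so far: [47, 5, 35, 34, 40]
  queue [29, 36, 45] -> pop 29, enqueue [30], visited so far: [47, 5, 35, 34, 40, 29]
  queue [36, 45, 30] -> pop 36, enqueue [none], visited so far: [47, 5, 35, 34, 40, 29, 36]
  queue [45, 30] -> pop 45, enqueue [none], visited so far: [47, 5, 35, 34, 40, 29, 36, 45]
  queue [30] -> pop 30, enqueue [none], visited so far: [47, 5, 35, 34, 40, 29, 36, 45, 30]
Result: [47, 5, 35, 34, 40, 29, 36, 45, 30]


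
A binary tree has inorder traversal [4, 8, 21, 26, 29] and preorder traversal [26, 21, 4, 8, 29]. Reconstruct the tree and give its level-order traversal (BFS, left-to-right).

Inorder:  [4, 8, 21, 26, 29]
Preorder: [26, 21, 4, 8, 29]
Algorithm: preorder visits root first, so consume preorder in order;
for each root, split the current inorder slice at that value into
left-subtree inorder and right-subtree inorder, then recurse.
Recursive splits:
  root=26; inorder splits into left=[4, 8, 21], right=[29]
  root=21; inorder splits into left=[4, 8], right=[]
  root=4; inorder splits into left=[], right=[8]
  root=8; inorder splits into left=[], right=[]
  root=29; inorder splits into left=[], right=[]
Reconstructed level-order: [26, 21, 29, 4, 8]


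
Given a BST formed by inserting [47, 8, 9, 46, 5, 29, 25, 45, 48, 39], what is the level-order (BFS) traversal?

Tree insertion order: [47, 8, 9, 46, 5, 29, 25, 45, 48, 39]
Tree (level-order array): [47, 8, 48, 5, 9, None, None, None, None, None, 46, 29, None, 25, 45, None, None, 39]
BFS from the root, enqueuing left then right child of each popped node:
  queue [47] -> pop 47, enqueue [8, 48], visited so far: [47]
  queue [8, 48] -> pop 8, enqueue [5, 9], visited so far: [47, 8]
  queue [48, 5, 9] -> pop 48, enqueue [none], visited so far: [47, 8, 48]
  queue [5, 9] -> pop 5, enqueue [none], visited so far: [47, 8, 48, 5]
  queue [9] -> pop 9, enqueue [46], visited so far: [47, 8, 48, 5, 9]
  queue [46] -> pop 46, enqueue [29], visited so far: [47, 8, 48, 5, 9, 46]
  queue [29] -> pop 29, enqueue [25, 45], visited so far: [47, 8, 48, 5, 9, 46, 29]
  queue [25, 45] -> pop 25, enqueue [none], visited so far: [47, 8, 48, 5, 9, 46, 29, 25]
  queue [45] -> pop 45, enqueue [39], visited so far: [47, 8, 48, 5, 9, 46, 29, 25, 45]
  queue [39] -> pop 39, enqueue [none], visited so far: [47, 8, 48, 5, 9, 46, 29, 25, 45, 39]
Result: [47, 8, 48, 5, 9, 46, 29, 25, 45, 39]


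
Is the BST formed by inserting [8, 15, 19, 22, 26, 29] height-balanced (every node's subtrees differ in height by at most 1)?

Tree (level-order array): [8, None, 15, None, 19, None, 22, None, 26, None, 29]
Definition: a tree is height-balanced if, at every node, |h(left) - h(right)| <= 1 (empty subtree has height -1).
Bottom-up per-node check:
  node 29: h_left=-1, h_right=-1, diff=0 [OK], height=0
  node 26: h_left=-1, h_right=0, diff=1 [OK], height=1
  node 22: h_left=-1, h_right=1, diff=2 [FAIL (|-1-1|=2 > 1)], height=2
  node 19: h_left=-1, h_right=2, diff=3 [FAIL (|-1-2|=3 > 1)], height=3
  node 15: h_left=-1, h_right=3, diff=4 [FAIL (|-1-3|=4 > 1)], height=4
  node 8: h_left=-1, h_right=4, diff=5 [FAIL (|-1-4|=5 > 1)], height=5
Node 22 violates the condition: |-1 - 1| = 2 > 1.
Result: Not balanced


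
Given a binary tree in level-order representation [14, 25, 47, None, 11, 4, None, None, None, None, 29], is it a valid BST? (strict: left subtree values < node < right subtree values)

Level-order array: [14, 25, 47, None, 11, 4, None, None, None, None, 29]
Validate using subtree bounds (lo, hi): at each node, require lo < value < hi,
then recurse left with hi=value and right with lo=value.
Preorder trace (stopping at first violation):
  at node 14 with bounds (-inf, +inf): OK
  at node 25 with bounds (-inf, 14): VIOLATION
Node 25 violates its bound: not (-inf < 25 < 14).
Result: Not a valid BST


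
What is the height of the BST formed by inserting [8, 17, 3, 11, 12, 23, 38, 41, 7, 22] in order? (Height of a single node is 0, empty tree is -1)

Insertion order: [8, 17, 3, 11, 12, 23, 38, 41, 7, 22]
Tree (level-order array): [8, 3, 17, None, 7, 11, 23, None, None, None, 12, 22, 38, None, None, None, None, None, 41]
Compute height bottom-up (empty subtree = -1):
  height(7) = 1 + max(-1, -1) = 0
  height(3) = 1 + max(-1, 0) = 1
  height(12) = 1 + max(-1, -1) = 0
  height(11) = 1 + max(-1, 0) = 1
  height(22) = 1 + max(-1, -1) = 0
  height(41) = 1 + max(-1, -1) = 0
  height(38) = 1 + max(-1, 0) = 1
  height(23) = 1 + max(0, 1) = 2
  height(17) = 1 + max(1, 2) = 3
  height(8) = 1 + max(1, 3) = 4
Height = 4


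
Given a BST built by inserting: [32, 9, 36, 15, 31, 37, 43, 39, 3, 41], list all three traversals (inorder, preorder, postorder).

Tree insertion order: [32, 9, 36, 15, 31, 37, 43, 39, 3, 41]
Tree (level-order array): [32, 9, 36, 3, 15, None, 37, None, None, None, 31, None, 43, None, None, 39, None, None, 41]
Inorder (L, root, R): [3, 9, 15, 31, 32, 36, 37, 39, 41, 43]
Preorder (root, L, R): [32, 9, 3, 15, 31, 36, 37, 43, 39, 41]
Postorder (L, R, root): [3, 31, 15, 9, 41, 39, 43, 37, 36, 32]


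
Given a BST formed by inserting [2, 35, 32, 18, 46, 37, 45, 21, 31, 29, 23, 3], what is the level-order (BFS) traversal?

Tree insertion order: [2, 35, 32, 18, 46, 37, 45, 21, 31, 29, 23, 3]
Tree (level-order array): [2, None, 35, 32, 46, 18, None, 37, None, 3, 21, None, 45, None, None, None, 31, None, None, 29, None, 23]
BFS from the root, enqueuing left then right child of each popped node:
  queue [2] -> pop 2, enqueue [35], visited so far: [2]
  queue [35] -> pop 35, enqueue [32, 46], visited so far: [2, 35]
  queue [32, 46] -> pop 32, enqueue [18], visited so far: [2, 35, 32]
  queue [46, 18] -> pop 46, enqueue [37], visited so far: [2, 35, 32, 46]
  queue [18, 37] -> pop 18, enqueue [3, 21], visited so far: [2, 35, 32, 46, 18]
  queue [37, 3, 21] -> pop 37, enqueue [45], visited so far: [2, 35, 32, 46, 18, 37]
  queue [3, 21, 45] -> pop 3, enqueue [none], visited so far: [2, 35, 32, 46, 18, 37, 3]
  queue [21, 45] -> pop 21, enqueue [31], visited so far: [2, 35, 32, 46, 18, 37, 3, 21]
  queue [45, 31] -> pop 45, enqueue [none], visited so far: [2, 35, 32, 46, 18, 37, 3, 21, 45]
  queue [31] -> pop 31, enqueue [29], visited so far: [2, 35, 32, 46, 18, 37, 3, 21, 45, 31]
  queue [29] -> pop 29, enqueue [23], visited so far: [2, 35, 32, 46, 18, 37, 3, 21, 45, 31, 29]
  queue [23] -> pop 23, enqueue [none], visited so far: [2, 35, 32, 46, 18, 37, 3, 21, 45, 31, 29, 23]
Result: [2, 35, 32, 46, 18, 37, 3, 21, 45, 31, 29, 23]


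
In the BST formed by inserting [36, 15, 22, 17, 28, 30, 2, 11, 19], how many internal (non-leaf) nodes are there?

Tree built from: [36, 15, 22, 17, 28, 30, 2, 11, 19]
Tree (level-order array): [36, 15, None, 2, 22, None, 11, 17, 28, None, None, None, 19, None, 30]
Rule: An internal node has at least one child.
Per-node child counts:
  node 36: 1 child(ren)
  node 15: 2 child(ren)
  node 2: 1 child(ren)
  node 11: 0 child(ren)
  node 22: 2 child(ren)
  node 17: 1 child(ren)
  node 19: 0 child(ren)
  node 28: 1 child(ren)
  node 30: 0 child(ren)
Matching nodes: [36, 15, 2, 22, 17, 28]
Count of internal (non-leaf) nodes: 6


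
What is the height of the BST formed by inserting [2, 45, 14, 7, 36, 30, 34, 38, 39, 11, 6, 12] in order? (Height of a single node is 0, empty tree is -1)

Insertion order: [2, 45, 14, 7, 36, 30, 34, 38, 39, 11, 6, 12]
Tree (level-order array): [2, None, 45, 14, None, 7, 36, 6, 11, 30, 38, None, None, None, 12, None, 34, None, 39]
Compute height bottom-up (empty subtree = -1):
  height(6) = 1 + max(-1, -1) = 0
  height(12) = 1 + max(-1, -1) = 0
  height(11) = 1 + max(-1, 0) = 1
  height(7) = 1 + max(0, 1) = 2
  height(34) = 1 + max(-1, -1) = 0
  height(30) = 1 + max(-1, 0) = 1
  height(39) = 1 + max(-1, -1) = 0
  height(38) = 1 + max(-1, 0) = 1
  height(36) = 1 + max(1, 1) = 2
  height(14) = 1 + max(2, 2) = 3
  height(45) = 1 + max(3, -1) = 4
  height(2) = 1 + max(-1, 4) = 5
Height = 5


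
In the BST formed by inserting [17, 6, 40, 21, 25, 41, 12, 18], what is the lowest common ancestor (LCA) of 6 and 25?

Tree insertion order: [17, 6, 40, 21, 25, 41, 12, 18]
Tree (level-order array): [17, 6, 40, None, 12, 21, 41, None, None, 18, 25]
In a BST, the LCA of p=6, q=25 is the first node v on the
root-to-leaf path with p <= v <= q (go left if both < v, right if both > v).
Walk from root:
  at 17: 6 <= 17 <= 25, this is the LCA
LCA = 17


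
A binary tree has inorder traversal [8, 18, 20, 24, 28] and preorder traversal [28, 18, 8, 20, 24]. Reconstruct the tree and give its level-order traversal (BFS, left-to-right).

Inorder:  [8, 18, 20, 24, 28]
Preorder: [28, 18, 8, 20, 24]
Algorithm: preorder visits root first, so consume preorder in order;
for each root, split the current inorder slice at that value into
left-subtree inorder and right-subtree inorder, then recurse.
Recursive splits:
  root=28; inorder splits into left=[8, 18, 20, 24], right=[]
  root=18; inorder splits into left=[8], right=[20, 24]
  root=8; inorder splits into left=[], right=[]
  root=20; inorder splits into left=[], right=[24]
  root=24; inorder splits into left=[], right=[]
Reconstructed level-order: [28, 18, 8, 20, 24]


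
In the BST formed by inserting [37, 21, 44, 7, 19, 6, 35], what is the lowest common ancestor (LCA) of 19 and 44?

Tree insertion order: [37, 21, 44, 7, 19, 6, 35]
Tree (level-order array): [37, 21, 44, 7, 35, None, None, 6, 19]
In a BST, the LCA of p=19, q=44 is the first node v on the
root-to-leaf path with p <= v <= q (go left if both < v, right if both > v).
Walk from root:
  at 37: 19 <= 37 <= 44, this is the LCA
LCA = 37


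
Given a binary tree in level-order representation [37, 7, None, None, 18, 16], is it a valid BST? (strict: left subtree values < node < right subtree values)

Level-order array: [37, 7, None, None, 18, 16]
Validate using subtree bounds (lo, hi): at each node, require lo < value < hi,
then recurse left with hi=value and right with lo=value.
Preorder trace (stopping at first violation):
  at node 37 with bounds (-inf, +inf): OK
  at node 7 with bounds (-inf, 37): OK
  at node 18 with bounds (7, 37): OK
  at node 16 with bounds (7, 18): OK
No violation found at any node.
Result: Valid BST


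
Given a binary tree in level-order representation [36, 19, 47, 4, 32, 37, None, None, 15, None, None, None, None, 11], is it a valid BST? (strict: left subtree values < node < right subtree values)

Level-order array: [36, 19, 47, 4, 32, 37, None, None, 15, None, None, None, None, 11]
Validate using subtree bounds (lo, hi): at each node, require lo < value < hi,
then recurse left with hi=value and right with lo=value.
Preorder trace (stopping at first violation):
  at node 36 with bounds (-inf, +inf): OK
  at node 19 with bounds (-inf, 36): OK
  at node 4 with bounds (-inf, 19): OK
  at node 15 with bounds (4, 19): OK
  at node 11 with bounds (4, 15): OK
  at node 32 with bounds (19, 36): OK
  at node 47 with bounds (36, +inf): OK
  at node 37 with bounds (36, 47): OK
No violation found at any node.
Result: Valid BST


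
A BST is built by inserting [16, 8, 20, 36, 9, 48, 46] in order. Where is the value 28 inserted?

Starting tree (level order): [16, 8, 20, None, 9, None, 36, None, None, None, 48, 46]
Insertion path: 16 -> 20 -> 36
Result: insert 28 as left child of 36
Final tree (level order): [16, 8, 20, None, 9, None, 36, None, None, 28, 48, None, None, 46]


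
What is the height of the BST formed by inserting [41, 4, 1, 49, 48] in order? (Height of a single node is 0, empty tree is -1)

Insertion order: [41, 4, 1, 49, 48]
Tree (level-order array): [41, 4, 49, 1, None, 48]
Compute height bottom-up (empty subtree = -1):
  height(1) = 1 + max(-1, -1) = 0
  height(4) = 1 + max(0, -1) = 1
  height(48) = 1 + max(-1, -1) = 0
  height(49) = 1 + max(0, -1) = 1
  height(41) = 1 + max(1, 1) = 2
Height = 2


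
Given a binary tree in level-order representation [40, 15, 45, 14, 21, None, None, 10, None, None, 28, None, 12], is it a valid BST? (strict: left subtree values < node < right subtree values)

Level-order array: [40, 15, 45, 14, 21, None, None, 10, None, None, 28, None, 12]
Validate using subtree bounds (lo, hi): at each node, require lo < value < hi,
then recurse left with hi=value and right with lo=value.
Preorder trace (stopping at first violation):
  at node 40 with bounds (-inf, +inf): OK
  at node 15 with bounds (-inf, 40): OK
  at node 14 with bounds (-inf, 15): OK
  at node 10 with bounds (-inf, 14): OK
  at node 12 with bounds (10, 14): OK
  at node 21 with bounds (15, 40): OK
  at node 28 with bounds (21, 40): OK
  at node 45 with bounds (40, +inf): OK
No violation found at any node.
Result: Valid BST


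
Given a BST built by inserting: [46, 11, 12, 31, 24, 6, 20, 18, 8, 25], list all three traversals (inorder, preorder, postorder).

Tree insertion order: [46, 11, 12, 31, 24, 6, 20, 18, 8, 25]
Tree (level-order array): [46, 11, None, 6, 12, None, 8, None, 31, None, None, 24, None, 20, 25, 18]
Inorder (L, root, R): [6, 8, 11, 12, 18, 20, 24, 25, 31, 46]
Preorder (root, L, R): [46, 11, 6, 8, 12, 31, 24, 20, 18, 25]
Postorder (L, R, root): [8, 6, 18, 20, 25, 24, 31, 12, 11, 46]


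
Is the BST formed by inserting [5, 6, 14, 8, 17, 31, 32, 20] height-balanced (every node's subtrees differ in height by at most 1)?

Tree (level-order array): [5, None, 6, None, 14, 8, 17, None, None, None, 31, 20, 32]
Definition: a tree is height-balanced if, at every node, |h(left) - h(right)| <= 1 (empty subtree has height -1).
Bottom-up per-node check:
  node 8: h_left=-1, h_right=-1, diff=0 [OK], height=0
  node 20: h_left=-1, h_right=-1, diff=0 [OK], height=0
  node 32: h_left=-1, h_right=-1, diff=0 [OK], height=0
  node 31: h_left=0, h_right=0, diff=0 [OK], height=1
  node 17: h_left=-1, h_right=1, diff=2 [FAIL (|-1-1|=2 > 1)], height=2
  node 14: h_left=0, h_right=2, diff=2 [FAIL (|0-2|=2 > 1)], height=3
  node 6: h_left=-1, h_right=3, diff=4 [FAIL (|-1-3|=4 > 1)], height=4
  node 5: h_left=-1, h_right=4, diff=5 [FAIL (|-1-4|=5 > 1)], height=5
Node 17 violates the condition: |-1 - 1| = 2 > 1.
Result: Not balanced


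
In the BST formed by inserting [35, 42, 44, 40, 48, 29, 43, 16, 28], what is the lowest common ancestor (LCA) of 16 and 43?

Tree insertion order: [35, 42, 44, 40, 48, 29, 43, 16, 28]
Tree (level-order array): [35, 29, 42, 16, None, 40, 44, None, 28, None, None, 43, 48]
In a BST, the LCA of p=16, q=43 is the first node v on the
root-to-leaf path with p <= v <= q (go left if both < v, right if both > v).
Walk from root:
  at 35: 16 <= 35 <= 43, this is the LCA
LCA = 35


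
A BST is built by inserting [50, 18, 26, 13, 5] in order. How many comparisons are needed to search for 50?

Search path for 50: 50
Found: True
Comparisons: 1


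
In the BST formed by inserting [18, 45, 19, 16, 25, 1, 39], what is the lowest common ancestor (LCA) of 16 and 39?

Tree insertion order: [18, 45, 19, 16, 25, 1, 39]
Tree (level-order array): [18, 16, 45, 1, None, 19, None, None, None, None, 25, None, 39]
In a BST, the LCA of p=16, q=39 is the first node v on the
root-to-leaf path with p <= v <= q (go left if both < v, right if both > v).
Walk from root:
  at 18: 16 <= 18 <= 39, this is the LCA
LCA = 18


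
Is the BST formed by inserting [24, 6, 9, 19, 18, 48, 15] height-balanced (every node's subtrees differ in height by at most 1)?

Tree (level-order array): [24, 6, 48, None, 9, None, None, None, 19, 18, None, 15]
Definition: a tree is height-balanced if, at every node, |h(left) - h(right)| <= 1 (empty subtree has height -1).
Bottom-up per-node check:
  node 15: h_left=-1, h_right=-1, diff=0 [OK], height=0
  node 18: h_left=0, h_right=-1, diff=1 [OK], height=1
  node 19: h_left=1, h_right=-1, diff=2 [FAIL (|1--1|=2 > 1)], height=2
  node 9: h_left=-1, h_right=2, diff=3 [FAIL (|-1-2|=3 > 1)], height=3
  node 6: h_left=-1, h_right=3, diff=4 [FAIL (|-1-3|=4 > 1)], height=4
  node 48: h_left=-1, h_right=-1, diff=0 [OK], height=0
  node 24: h_left=4, h_right=0, diff=4 [FAIL (|4-0|=4 > 1)], height=5
Node 19 violates the condition: |1 - -1| = 2 > 1.
Result: Not balanced


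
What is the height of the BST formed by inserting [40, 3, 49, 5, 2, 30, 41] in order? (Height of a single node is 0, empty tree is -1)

Insertion order: [40, 3, 49, 5, 2, 30, 41]
Tree (level-order array): [40, 3, 49, 2, 5, 41, None, None, None, None, 30]
Compute height bottom-up (empty subtree = -1):
  height(2) = 1 + max(-1, -1) = 0
  height(30) = 1 + max(-1, -1) = 0
  height(5) = 1 + max(-1, 0) = 1
  height(3) = 1 + max(0, 1) = 2
  height(41) = 1 + max(-1, -1) = 0
  height(49) = 1 + max(0, -1) = 1
  height(40) = 1 + max(2, 1) = 3
Height = 3


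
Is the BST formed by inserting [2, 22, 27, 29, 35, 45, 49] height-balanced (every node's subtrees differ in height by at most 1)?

Tree (level-order array): [2, None, 22, None, 27, None, 29, None, 35, None, 45, None, 49]
Definition: a tree is height-balanced if, at every node, |h(left) - h(right)| <= 1 (empty subtree has height -1).
Bottom-up per-node check:
  node 49: h_left=-1, h_right=-1, diff=0 [OK], height=0
  node 45: h_left=-1, h_right=0, diff=1 [OK], height=1
  node 35: h_left=-1, h_right=1, diff=2 [FAIL (|-1-1|=2 > 1)], height=2
  node 29: h_left=-1, h_right=2, diff=3 [FAIL (|-1-2|=3 > 1)], height=3
  node 27: h_left=-1, h_right=3, diff=4 [FAIL (|-1-3|=4 > 1)], height=4
  node 22: h_left=-1, h_right=4, diff=5 [FAIL (|-1-4|=5 > 1)], height=5
  node 2: h_left=-1, h_right=5, diff=6 [FAIL (|-1-5|=6 > 1)], height=6
Node 35 violates the condition: |-1 - 1| = 2 > 1.
Result: Not balanced


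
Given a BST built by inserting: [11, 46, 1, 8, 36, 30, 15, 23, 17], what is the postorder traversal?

Tree insertion order: [11, 46, 1, 8, 36, 30, 15, 23, 17]
Tree (level-order array): [11, 1, 46, None, 8, 36, None, None, None, 30, None, 15, None, None, 23, 17]
Postorder traversal: [8, 1, 17, 23, 15, 30, 36, 46, 11]


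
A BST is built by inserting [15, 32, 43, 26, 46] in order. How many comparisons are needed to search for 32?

Search path for 32: 15 -> 32
Found: True
Comparisons: 2


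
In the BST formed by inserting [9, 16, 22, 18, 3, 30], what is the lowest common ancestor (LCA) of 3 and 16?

Tree insertion order: [9, 16, 22, 18, 3, 30]
Tree (level-order array): [9, 3, 16, None, None, None, 22, 18, 30]
In a BST, the LCA of p=3, q=16 is the first node v on the
root-to-leaf path with p <= v <= q (go left if both < v, right if both > v).
Walk from root:
  at 9: 3 <= 9 <= 16, this is the LCA
LCA = 9


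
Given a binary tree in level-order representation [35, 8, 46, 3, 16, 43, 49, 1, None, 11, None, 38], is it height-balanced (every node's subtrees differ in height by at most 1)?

Tree (level-order array): [35, 8, 46, 3, 16, 43, 49, 1, None, 11, None, 38]
Definition: a tree is height-balanced if, at every node, |h(left) - h(right)| <= 1 (empty subtree has height -1).
Bottom-up per-node check:
  node 1: h_left=-1, h_right=-1, diff=0 [OK], height=0
  node 3: h_left=0, h_right=-1, diff=1 [OK], height=1
  node 11: h_left=-1, h_right=-1, diff=0 [OK], height=0
  node 16: h_left=0, h_right=-1, diff=1 [OK], height=1
  node 8: h_left=1, h_right=1, diff=0 [OK], height=2
  node 38: h_left=-1, h_right=-1, diff=0 [OK], height=0
  node 43: h_left=0, h_right=-1, diff=1 [OK], height=1
  node 49: h_left=-1, h_right=-1, diff=0 [OK], height=0
  node 46: h_left=1, h_right=0, diff=1 [OK], height=2
  node 35: h_left=2, h_right=2, diff=0 [OK], height=3
All nodes satisfy the balance condition.
Result: Balanced


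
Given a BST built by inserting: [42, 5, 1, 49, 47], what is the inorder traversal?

Tree insertion order: [42, 5, 1, 49, 47]
Tree (level-order array): [42, 5, 49, 1, None, 47]
Inorder traversal: [1, 5, 42, 47, 49]


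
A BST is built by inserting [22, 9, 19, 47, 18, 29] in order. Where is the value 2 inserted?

Starting tree (level order): [22, 9, 47, None, 19, 29, None, 18]
Insertion path: 22 -> 9
Result: insert 2 as left child of 9
Final tree (level order): [22, 9, 47, 2, 19, 29, None, None, None, 18]


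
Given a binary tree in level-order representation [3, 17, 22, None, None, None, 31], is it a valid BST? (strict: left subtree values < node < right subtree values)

Level-order array: [3, 17, 22, None, None, None, 31]
Validate using subtree bounds (lo, hi): at each node, require lo < value < hi,
then recurse left with hi=value and right with lo=value.
Preorder trace (stopping at first violation):
  at node 3 with bounds (-inf, +inf): OK
  at node 17 with bounds (-inf, 3): VIOLATION
Node 17 violates its bound: not (-inf < 17 < 3).
Result: Not a valid BST


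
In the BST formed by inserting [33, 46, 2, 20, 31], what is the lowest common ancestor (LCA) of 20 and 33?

Tree insertion order: [33, 46, 2, 20, 31]
Tree (level-order array): [33, 2, 46, None, 20, None, None, None, 31]
In a BST, the LCA of p=20, q=33 is the first node v on the
root-to-leaf path with p <= v <= q (go left if both < v, right if both > v).
Walk from root:
  at 33: 20 <= 33 <= 33, this is the LCA
LCA = 33


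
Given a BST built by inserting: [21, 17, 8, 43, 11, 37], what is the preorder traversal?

Tree insertion order: [21, 17, 8, 43, 11, 37]
Tree (level-order array): [21, 17, 43, 8, None, 37, None, None, 11]
Preorder traversal: [21, 17, 8, 11, 43, 37]


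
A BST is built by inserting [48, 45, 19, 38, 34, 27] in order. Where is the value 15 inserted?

Starting tree (level order): [48, 45, None, 19, None, None, 38, 34, None, 27]
Insertion path: 48 -> 45 -> 19
Result: insert 15 as left child of 19
Final tree (level order): [48, 45, None, 19, None, 15, 38, None, None, 34, None, 27]


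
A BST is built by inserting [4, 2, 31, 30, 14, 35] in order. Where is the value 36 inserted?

Starting tree (level order): [4, 2, 31, None, None, 30, 35, 14]
Insertion path: 4 -> 31 -> 35
Result: insert 36 as right child of 35
Final tree (level order): [4, 2, 31, None, None, 30, 35, 14, None, None, 36]


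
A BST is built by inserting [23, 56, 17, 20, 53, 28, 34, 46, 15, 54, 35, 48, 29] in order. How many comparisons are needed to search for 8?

Search path for 8: 23 -> 17 -> 15
Found: False
Comparisons: 3


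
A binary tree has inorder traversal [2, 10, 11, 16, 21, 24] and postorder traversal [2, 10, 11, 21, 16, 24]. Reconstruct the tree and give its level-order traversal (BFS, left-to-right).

Inorder:   [2, 10, 11, 16, 21, 24]
Postorder: [2, 10, 11, 21, 16, 24]
Algorithm: postorder visits root last, so walk postorder right-to-left;
each value is the root of the current inorder slice — split it at that
value, recurse on the right subtree first, then the left.
Recursive splits:
  root=24; inorder splits into left=[2, 10, 11, 16, 21], right=[]
  root=16; inorder splits into left=[2, 10, 11], right=[21]
  root=21; inorder splits into left=[], right=[]
  root=11; inorder splits into left=[2, 10], right=[]
  root=10; inorder splits into left=[2], right=[]
  root=2; inorder splits into left=[], right=[]
Reconstructed level-order: [24, 16, 11, 21, 10, 2]


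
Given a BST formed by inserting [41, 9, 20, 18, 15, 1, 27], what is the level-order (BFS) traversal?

Tree insertion order: [41, 9, 20, 18, 15, 1, 27]
Tree (level-order array): [41, 9, None, 1, 20, None, None, 18, 27, 15]
BFS from the root, enqueuing left then right child of each popped node:
  queue [41] -> pop 41, enqueue [9], visited so far: [41]
  queue [9] -> pop 9, enqueue [1, 20], visited so far: [41, 9]
  queue [1, 20] -> pop 1, enqueue [none], visited so far: [41, 9, 1]
  queue [20] -> pop 20, enqueue [18, 27], visited so far: [41, 9, 1, 20]
  queue [18, 27] -> pop 18, enqueue [15], visited so far: [41, 9, 1, 20, 18]
  queue [27, 15] -> pop 27, enqueue [none], visited so far: [41, 9, 1, 20, 18, 27]
  queue [15] -> pop 15, enqueue [none], visited so far: [41, 9, 1, 20, 18, 27, 15]
Result: [41, 9, 1, 20, 18, 27, 15]


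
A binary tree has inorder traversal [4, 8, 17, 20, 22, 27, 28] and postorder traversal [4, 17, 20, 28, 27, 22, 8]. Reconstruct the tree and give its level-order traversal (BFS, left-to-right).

Inorder:   [4, 8, 17, 20, 22, 27, 28]
Postorder: [4, 17, 20, 28, 27, 22, 8]
Algorithm: postorder visits root last, so walk postorder right-to-left;
each value is the root of the current inorder slice — split it at that
value, recurse on the right subtree first, then the left.
Recursive splits:
  root=8; inorder splits into left=[4], right=[17, 20, 22, 27, 28]
  root=22; inorder splits into left=[17, 20], right=[27, 28]
  root=27; inorder splits into left=[], right=[28]
  root=28; inorder splits into left=[], right=[]
  root=20; inorder splits into left=[17], right=[]
  root=17; inorder splits into left=[], right=[]
  root=4; inorder splits into left=[], right=[]
Reconstructed level-order: [8, 4, 22, 20, 27, 17, 28]


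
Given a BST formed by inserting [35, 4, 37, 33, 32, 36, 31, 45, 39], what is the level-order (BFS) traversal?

Tree insertion order: [35, 4, 37, 33, 32, 36, 31, 45, 39]
Tree (level-order array): [35, 4, 37, None, 33, 36, 45, 32, None, None, None, 39, None, 31]
BFS from the root, enqueuing left then right child of each popped node:
  queue [35] -> pop 35, enqueue [4, 37], visited so far: [35]
  queue [4, 37] -> pop 4, enqueue [33], visited so far: [35, 4]
  queue [37, 33] -> pop 37, enqueue [36, 45], visited so far: [35, 4, 37]
  queue [33, 36, 45] -> pop 33, enqueue [32], visited so far: [35, 4, 37, 33]
  queue [36, 45, 32] -> pop 36, enqueue [none], visited so far: [35, 4, 37, 33, 36]
  queue [45, 32] -> pop 45, enqueue [39], visited so far: [35, 4, 37, 33, 36, 45]
  queue [32, 39] -> pop 32, enqueue [31], visited so far: [35, 4, 37, 33, 36, 45, 32]
  queue [39, 31] -> pop 39, enqueue [none], visited so far: [35, 4, 37, 33, 36, 45, 32, 39]
  queue [31] -> pop 31, enqueue [none], visited so far: [35, 4, 37, 33, 36, 45, 32, 39, 31]
Result: [35, 4, 37, 33, 36, 45, 32, 39, 31]


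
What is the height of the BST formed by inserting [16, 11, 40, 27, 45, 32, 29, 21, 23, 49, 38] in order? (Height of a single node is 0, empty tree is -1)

Insertion order: [16, 11, 40, 27, 45, 32, 29, 21, 23, 49, 38]
Tree (level-order array): [16, 11, 40, None, None, 27, 45, 21, 32, None, 49, None, 23, 29, 38]
Compute height bottom-up (empty subtree = -1):
  height(11) = 1 + max(-1, -1) = 0
  height(23) = 1 + max(-1, -1) = 0
  height(21) = 1 + max(-1, 0) = 1
  height(29) = 1 + max(-1, -1) = 0
  height(38) = 1 + max(-1, -1) = 0
  height(32) = 1 + max(0, 0) = 1
  height(27) = 1 + max(1, 1) = 2
  height(49) = 1 + max(-1, -1) = 0
  height(45) = 1 + max(-1, 0) = 1
  height(40) = 1 + max(2, 1) = 3
  height(16) = 1 + max(0, 3) = 4
Height = 4


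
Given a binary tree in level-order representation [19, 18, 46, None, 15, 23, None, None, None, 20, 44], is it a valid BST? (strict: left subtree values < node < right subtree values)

Level-order array: [19, 18, 46, None, 15, 23, None, None, None, 20, 44]
Validate using subtree bounds (lo, hi): at each node, require lo < value < hi,
then recurse left with hi=value and right with lo=value.
Preorder trace (stopping at first violation):
  at node 19 with bounds (-inf, +inf): OK
  at node 18 with bounds (-inf, 19): OK
  at node 15 with bounds (18, 19): VIOLATION
Node 15 violates its bound: not (18 < 15 < 19).
Result: Not a valid BST


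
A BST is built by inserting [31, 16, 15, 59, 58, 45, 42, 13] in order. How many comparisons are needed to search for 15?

Search path for 15: 31 -> 16 -> 15
Found: True
Comparisons: 3


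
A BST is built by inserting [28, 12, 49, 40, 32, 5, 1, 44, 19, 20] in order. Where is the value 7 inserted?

Starting tree (level order): [28, 12, 49, 5, 19, 40, None, 1, None, None, 20, 32, 44]
Insertion path: 28 -> 12 -> 5
Result: insert 7 as right child of 5
Final tree (level order): [28, 12, 49, 5, 19, 40, None, 1, 7, None, 20, 32, 44]


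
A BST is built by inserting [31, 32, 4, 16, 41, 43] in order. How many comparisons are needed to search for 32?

Search path for 32: 31 -> 32
Found: True
Comparisons: 2


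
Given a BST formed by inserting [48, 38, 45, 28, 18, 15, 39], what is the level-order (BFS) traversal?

Tree insertion order: [48, 38, 45, 28, 18, 15, 39]
Tree (level-order array): [48, 38, None, 28, 45, 18, None, 39, None, 15]
BFS from the root, enqueuing left then right child of each popped node:
  queue [48] -> pop 48, enqueue [38], visited so far: [48]
  queue [38] -> pop 38, enqueue [28, 45], visited so far: [48, 38]
  queue [28, 45] -> pop 28, enqueue [18], visited so far: [48, 38, 28]
  queue [45, 18] -> pop 45, enqueue [39], visited so far: [48, 38, 28, 45]
  queue [18, 39] -> pop 18, enqueue [15], visited so far: [48, 38, 28, 45, 18]
  queue [39, 15] -> pop 39, enqueue [none], visited so far: [48, 38, 28, 45, 18, 39]
  queue [15] -> pop 15, enqueue [none], visited so far: [48, 38, 28, 45, 18, 39, 15]
Result: [48, 38, 28, 45, 18, 39, 15]


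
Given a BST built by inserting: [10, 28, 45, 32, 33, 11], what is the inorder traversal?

Tree insertion order: [10, 28, 45, 32, 33, 11]
Tree (level-order array): [10, None, 28, 11, 45, None, None, 32, None, None, 33]
Inorder traversal: [10, 11, 28, 32, 33, 45]


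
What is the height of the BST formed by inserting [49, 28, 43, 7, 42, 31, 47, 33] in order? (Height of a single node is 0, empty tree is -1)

Insertion order: [49, 28, 43, 7, 42, 31, 47, 33]
Tree (level-order array): [49, 28, None, 7, 43, None, None, 42, 47, 31, None, None, None, None, 33]
Compute height bottom-up (empty subtree = -1):
  height(7) = 1 + max(-1, -1) = 0
  height(33) = 1 + max(-1, -1) = 0
  height(31) = 1 + max(-1, 0) = 1
  height(42) = 1 + max(1, -1) = 2
  height(47) = 1 + max(-1, -1) = 0
  height(43) = 1 + max(2, 0) = 3
  height(28) = 1 + max(0, 3) = 4
  height(49) = 1 + max(4, -1) = 5
Height = 5


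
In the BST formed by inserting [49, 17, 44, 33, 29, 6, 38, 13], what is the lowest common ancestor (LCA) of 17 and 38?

Tree insertion order: [49, 17, 44, 33, 29, 6, 38, 13]
Tree (level-order array): [49, 17, None, 6, 44, None, 13, 33, None, None, None, 29, 38]
In a BST, the LCA of p=17, q=38 is the first node v on the
root-to-leaf path with p <= v <= q (go left if both < v, right if both > v).
Walk from root:
  at 49: both 17 and 38 < 49, go left
  at 17: 17 <= 17 <= 38, this is the LCA
LCA = 17


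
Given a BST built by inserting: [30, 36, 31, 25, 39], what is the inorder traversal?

Tree insertion order: [30, 36, 31, 25, 39]
Tree (level-order array): [30, 25, 36, None, None, 31, 39]
Inorder traversal: [25, 30, 31, 36, 39]


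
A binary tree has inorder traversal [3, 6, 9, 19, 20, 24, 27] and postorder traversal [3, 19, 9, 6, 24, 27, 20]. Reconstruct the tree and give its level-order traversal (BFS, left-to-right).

Inorder:   [3, 6, 9, 19, 20, 24, 27]
Postorder: [3, 19, 9, 6, 24, 27, 20]
Algorithm: postorder visits root last, so walk postorder right-to-left;
each value is the root of the current inorder slice — split it at that
value, recurse on the right subtree first, then the left.
Recursive splits:
  root=20; inorder splits into left=[3, 6, 9, 19], right=[24, 27]
  root=27; inorder splits into left=[24], right=[]
  root=24; inorder splits into left=[], right=[]
  root=6; inorder splits into left=[3], right=[9, 19]
  root=9; inorder splits into left=[], right=[19]
  root=19; inorder splits into left=[], right=[]
  root=3; inorder splits into left=[], right=[]
Reconstructed level-order: [20, 6, 27, 3, 9, 24, 19]


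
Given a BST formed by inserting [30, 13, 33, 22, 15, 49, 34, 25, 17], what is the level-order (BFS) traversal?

Tree insertion order: [30, 13, 33, 22, 15, 49, 34, 25, 17]
Tree (level-order array): [30, 13, 33, None, 22, None, 49, 15, 25, 34, None, None, 17]
BFS from the root, enqueuing left then right child of each popped node:
  queue [30] -> pop 30, enqueue [13, 33], visited so far: [30]
  queue [13, 33] -> pop 13, enqueue [22], visited so far: [30, 13]
  queue [33, 22] -> pop 33, enqueue [49], visited so far: [30, 13, 33]
  queue [22, 49] -> pop 22, enqueue [15, 25], visited so far: [30, 13, 33, 22]
  queue [49, 15, 25] -> pop 49, enqueue [34], visited so far: [30, 13, 33, 22, 49]
  queue [15, 25, 34] -> pop 15, enqueue [17], visited so far: [30, 13, 33, 22, 49, 15]
  queue [25, 34, 17] -> pop 25, enqueue [none], visited so far: [30, 13, 33, 22, 49, 15, 25]
  queue [34, 17] -> pop 34, enqueue [none], visited so far: [30, 13, 33, 22, 49, 15, 25, 34]
  queue [17] -> pop 17, enqueue [none], visited so far: [30, 13, 33, 22, 49, 15, 25, 34, 17]
Result: [30, 13, 33, 22, 49, 15, 25, 34, 17]


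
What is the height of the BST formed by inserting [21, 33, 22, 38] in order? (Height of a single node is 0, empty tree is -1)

Insertion order: [21, 33, 22, 38]
Tree (level-order array): [21, None, 33, 22, 38]
Compute height bottom-up (empty subtree = -1):
  height(22) = 1 + max(-1, -1) = 0
  height(38) = 1 + max(-1, -1) = 0
  height(33) = 1 + max(0, 0) = 1
  height(21) = 1 + max(-1, 1) = 2
Height = 2


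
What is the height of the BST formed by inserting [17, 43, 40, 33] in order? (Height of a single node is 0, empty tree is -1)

Insertion order: [17, 43, 40, 33]
Tree (level-order array): [17, None, 43, 40, None, 33]
Compute height bottom-up (empty subtree = -1):
  height(33) = 1 + max(-1, -1) = 0
  height(40) = 1 + max(0, -1) = 1
  height(43) = 1 + max(1, -1) = 2
  height(17) = 1 + max(-1, 2) = 3
Height = 3


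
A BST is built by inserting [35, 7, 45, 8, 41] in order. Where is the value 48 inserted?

Starting tree (level order): [35, 7, 45, None, 8, 41]
Insertion path: 35 -> 45
Result: insert 48 as right child of 45
Final tree (level order): [35, 7, 45, None, 8, 41, 48]


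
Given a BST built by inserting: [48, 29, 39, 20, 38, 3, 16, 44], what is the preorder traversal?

Tree insertion order: [48, 29, 39, 20, 38, 3, 16, 44]
Tree (level-order array): [48, 29, None, 20, 39, 3, None, 38, 44, None, 16]
Preorder traversal: [48, 29, 20, 3, 16, 39, 38, 44]


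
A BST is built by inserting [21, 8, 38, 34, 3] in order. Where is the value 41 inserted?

Starting tree (level order): [21, 8, 38, 3, None, 34]
Insertion path: 21 -> 38
Result: insert 41 as right child of 38
Final tree (level order): [21, 8, 38, 3, None, 34, 41]


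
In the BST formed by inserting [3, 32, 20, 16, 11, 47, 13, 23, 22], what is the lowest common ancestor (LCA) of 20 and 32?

Tree insertion order: [3, 32, 20, 16, 11, 47, 13, 23, 22]
Tree (level-order array): [3, None, 32, 20, 47, 16, 23, None, None, 11, None, 22, None, None, 13]
In a BST, the LCA of p=20, q=32 is the first node v on the
root-to-leaf path with p <= v <= q (go left if both < v, right if both > v).
Walk from root:
  at 3: both 20 and 32 > 3, go right
  at 32: 20 <= 32 <= 32, this is the LCA
LCA = 32
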